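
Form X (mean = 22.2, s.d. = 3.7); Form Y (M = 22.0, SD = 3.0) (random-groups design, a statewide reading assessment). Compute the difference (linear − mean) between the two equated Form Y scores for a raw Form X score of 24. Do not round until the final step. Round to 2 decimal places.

Mean-equated: 24 + (22.0 − 22.2) = 23.80
Linear-equated: (3.0/3.7)(24 − 22.2) + 22.0 = 23.459
Difference = 23.459 − 23.80 = -0.34

-0.34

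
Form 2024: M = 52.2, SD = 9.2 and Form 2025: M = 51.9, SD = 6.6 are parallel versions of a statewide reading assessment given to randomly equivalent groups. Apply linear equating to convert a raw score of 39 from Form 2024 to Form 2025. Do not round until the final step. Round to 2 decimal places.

42.43

Linear equating: y = (SD_Y/SD_X)(x − M_X) + M_Y
y = (6.6/9.2)(39 − 52.2) + 51.9
y = 0.717391 × -13.2 + 51.9 = -9.4696 + 51.9 = 42.43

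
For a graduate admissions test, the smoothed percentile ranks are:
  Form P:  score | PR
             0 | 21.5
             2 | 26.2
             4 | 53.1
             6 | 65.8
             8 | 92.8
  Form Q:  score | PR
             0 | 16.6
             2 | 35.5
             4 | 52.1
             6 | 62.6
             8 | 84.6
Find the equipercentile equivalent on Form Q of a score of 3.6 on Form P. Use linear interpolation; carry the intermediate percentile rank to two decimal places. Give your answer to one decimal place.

3.5

PR of 3.6 on Form P: 26.2 + (3.6 − 2)/(4 − 2) × (53.1 − 26.2) = 47.72
On Form Q, PR 47.72 falls between score 2 (PR 35.5) and 4 (PR 52.1).
Interpolate: 2 + (47.72 − 35.5)/(52.1 − 35.5) × (4 − 2) = 3.5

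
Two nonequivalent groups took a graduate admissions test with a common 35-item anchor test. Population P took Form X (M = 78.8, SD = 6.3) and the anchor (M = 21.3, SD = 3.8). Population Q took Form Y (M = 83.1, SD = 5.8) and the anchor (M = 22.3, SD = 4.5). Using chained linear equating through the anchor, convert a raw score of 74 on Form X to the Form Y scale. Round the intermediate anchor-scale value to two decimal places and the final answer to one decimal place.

78.1

Form X → anchor (Population P): v = (3.8/6.3)(74 − 78.8) + 21.3 = 18.40
anchor → Form Y (Population Q): y = (5.8/4.5)(18.40 − 22.3) + 83.1 = 78.1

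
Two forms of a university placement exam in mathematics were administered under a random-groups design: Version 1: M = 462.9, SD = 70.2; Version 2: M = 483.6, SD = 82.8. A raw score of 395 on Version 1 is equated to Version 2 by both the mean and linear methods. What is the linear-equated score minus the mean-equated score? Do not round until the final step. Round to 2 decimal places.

Mean-equated: 395 + (483.6 − 462.9) = 415.70
Linear-equated: (82.8/70.2)(395 − 462.9) + 483.6 = 403.513
Difference = 403.513 − 415.70 = -12.19

-12.19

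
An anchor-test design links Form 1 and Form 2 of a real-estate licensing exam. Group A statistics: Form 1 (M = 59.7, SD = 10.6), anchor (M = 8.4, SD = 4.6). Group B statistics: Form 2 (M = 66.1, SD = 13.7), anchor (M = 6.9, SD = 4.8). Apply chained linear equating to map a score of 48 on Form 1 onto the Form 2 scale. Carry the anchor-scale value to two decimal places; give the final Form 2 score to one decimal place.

Form 1 → anchor (Group A): v = (4.6/10.6)(48 − 59.7) + 8.4 = 3.32
anchor → Form 2 (Group B): y = (13.7/4.8)(3.32 − 6.9) + 66.1 = 55.9

55.9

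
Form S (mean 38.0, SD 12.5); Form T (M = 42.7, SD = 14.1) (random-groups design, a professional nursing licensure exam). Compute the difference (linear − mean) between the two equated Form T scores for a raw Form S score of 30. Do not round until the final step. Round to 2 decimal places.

-1.02

Mean-equated: 30 + (42.7 − 38.0) = 34.70
Linear-equated: (14.1/12.5)(30 − 38.0) + 42.7 = 33.676
Difference = 33.676 − 34.70 = -1.02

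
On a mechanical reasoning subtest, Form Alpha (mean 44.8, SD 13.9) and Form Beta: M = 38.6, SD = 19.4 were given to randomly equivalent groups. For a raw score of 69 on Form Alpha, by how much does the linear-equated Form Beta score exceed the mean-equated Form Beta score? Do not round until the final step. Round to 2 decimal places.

Mean-equated: 69 + (38.6 − 44.8) = 62.80
Linear-equated: (19.4/13.9)(69 − 44.8) + 38.6 = 72.376
Difference = 72.376 − 62.80 = 9.58

9.58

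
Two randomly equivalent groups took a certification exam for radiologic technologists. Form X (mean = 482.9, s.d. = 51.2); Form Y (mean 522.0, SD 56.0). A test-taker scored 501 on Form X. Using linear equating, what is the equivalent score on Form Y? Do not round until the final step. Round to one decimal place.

541.8

Linear equating: y = (SD_Y/SD_X)(x − M_X) + M_Y
y = (56.0/51.2)(501 − 482.9) + 522.0
y = 1.093750 × 18.1 + 522.0 = 19.7969 + 522.0 = 541.8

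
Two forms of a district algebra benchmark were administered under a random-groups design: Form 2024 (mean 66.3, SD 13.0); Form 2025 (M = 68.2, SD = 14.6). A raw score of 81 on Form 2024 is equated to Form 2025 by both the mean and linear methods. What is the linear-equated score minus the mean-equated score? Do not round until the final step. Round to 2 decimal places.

1.81

Mean-equated: 81 + (68.2 − 66.3) = 82.90
Linear-equated: (14.6/13.0)(81 − 66.3) + 68.2 = 84.709
Difference = 84.709 − 82.90 = 1.81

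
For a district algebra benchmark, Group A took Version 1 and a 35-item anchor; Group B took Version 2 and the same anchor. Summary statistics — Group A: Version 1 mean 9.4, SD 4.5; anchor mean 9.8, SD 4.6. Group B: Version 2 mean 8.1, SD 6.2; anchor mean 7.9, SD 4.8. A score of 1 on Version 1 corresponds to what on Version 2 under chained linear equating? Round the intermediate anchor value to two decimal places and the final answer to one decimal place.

Version 1 → anchor (Group A): v = (4.6/4.5)(1 − 9.4) + 9.8 = 1.21
anchor → Version 2 (Group B): y = (6.2/4.8)(1.21 − 7.9) + 8.1 = -0.5

-0.5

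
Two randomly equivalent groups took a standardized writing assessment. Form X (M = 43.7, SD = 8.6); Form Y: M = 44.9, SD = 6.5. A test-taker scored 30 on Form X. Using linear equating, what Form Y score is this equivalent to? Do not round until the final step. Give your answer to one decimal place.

Linear equating: y = (SD_Y/SD_X)(x − M_X) + M_Y
y = (6.5/8.6)(30 − 43.7) + 44.9
y = 0.755814 × -13.7 + 44.9 = -10.3547 + 44.9 = 34.5

34.5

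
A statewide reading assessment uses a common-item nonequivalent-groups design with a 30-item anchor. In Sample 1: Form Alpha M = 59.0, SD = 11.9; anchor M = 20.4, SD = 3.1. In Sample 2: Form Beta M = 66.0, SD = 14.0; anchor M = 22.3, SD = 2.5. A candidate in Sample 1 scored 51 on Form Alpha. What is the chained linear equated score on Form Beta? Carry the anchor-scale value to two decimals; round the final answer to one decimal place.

43.7

Form Alpha → anchor (Sample 1): v = (3.1/11.9)(51 − 59.0) + 20.4 = 18.32
anchor → Form Beta (Sample 2): y = (14.0/2.5)(18.32 − 22.3) + 66.0 = 43.7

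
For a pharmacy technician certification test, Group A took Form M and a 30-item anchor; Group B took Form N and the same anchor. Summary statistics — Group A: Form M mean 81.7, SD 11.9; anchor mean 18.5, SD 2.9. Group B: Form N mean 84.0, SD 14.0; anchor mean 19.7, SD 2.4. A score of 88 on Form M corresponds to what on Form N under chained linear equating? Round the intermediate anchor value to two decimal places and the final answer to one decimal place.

86.0

Form M → anchor (Group A): v = (2.9/11.9)(88 − 81.7) + 18.5 = 20.04
anchor → Form N (Group B): y = (14.0/2.4)(20.04 − 19.7) + 84.0 = 86.0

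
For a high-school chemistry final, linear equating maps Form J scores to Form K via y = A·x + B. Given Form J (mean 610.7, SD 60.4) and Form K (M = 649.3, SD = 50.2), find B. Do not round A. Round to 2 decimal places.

A = SD_Y / SD_X = 50.2 / 60.4 = 0.831126
B = M_Y − A·M_X = 649.3 − 0.831126 × 610.7 = 141.73

141.73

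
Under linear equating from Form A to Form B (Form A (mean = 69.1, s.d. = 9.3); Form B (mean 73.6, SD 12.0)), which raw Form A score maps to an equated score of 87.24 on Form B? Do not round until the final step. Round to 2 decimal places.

79.67

Invert y = (SD_Y/SD_X)(x − M_X) + M_Y:
x = (SD_X/SD_Y)(y − M_Y) + M_X = (9.3/12.0)(87.24 − 73.6) + 69.1
x = 0.775000 × 13.640 + 69.1 = 79.67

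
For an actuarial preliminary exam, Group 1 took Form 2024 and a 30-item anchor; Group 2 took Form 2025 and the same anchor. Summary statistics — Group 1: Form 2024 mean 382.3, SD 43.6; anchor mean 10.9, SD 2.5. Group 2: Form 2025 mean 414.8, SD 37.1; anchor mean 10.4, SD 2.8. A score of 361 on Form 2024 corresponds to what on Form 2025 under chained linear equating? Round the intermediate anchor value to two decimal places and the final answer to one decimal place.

Form 2024 → anchor (Group 1): v = (2.5/43.6)(361 − 382.3) + 10.9 = 9.68
anchor → Form 2025 (Group 2): y = (37.1/2.8)(9.68 − 10.4) + 414.8 = 405.3

405.3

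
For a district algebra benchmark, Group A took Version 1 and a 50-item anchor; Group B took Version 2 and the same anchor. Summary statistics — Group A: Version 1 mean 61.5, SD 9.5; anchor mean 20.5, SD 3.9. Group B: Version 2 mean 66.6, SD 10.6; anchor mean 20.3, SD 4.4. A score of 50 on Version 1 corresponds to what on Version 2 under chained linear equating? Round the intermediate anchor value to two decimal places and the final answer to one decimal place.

Version 1 → anchor (Group A): v = (3.9/9.5)(50 − 61.5) + 20.5 = 15.78
anchor → Version 2 (Group B): y = (10.6/4.4)(15.78 − 20.3) + 66.6 = 55.7

55.7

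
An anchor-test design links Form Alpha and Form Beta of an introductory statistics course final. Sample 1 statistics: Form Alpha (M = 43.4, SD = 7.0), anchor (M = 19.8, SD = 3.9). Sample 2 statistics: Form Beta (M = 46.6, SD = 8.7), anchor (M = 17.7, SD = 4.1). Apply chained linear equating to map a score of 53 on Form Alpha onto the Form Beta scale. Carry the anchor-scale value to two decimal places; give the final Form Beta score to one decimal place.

Form Alpha → anchor (Sample 1): v = (3.9/7.0)(53 − 43.4) + 19.8 = 25.15
anchor → Form Beta (Sample 2): y = (8.7/4.1)(25.15 − 17.7) + 46.6 = 62.4

62.4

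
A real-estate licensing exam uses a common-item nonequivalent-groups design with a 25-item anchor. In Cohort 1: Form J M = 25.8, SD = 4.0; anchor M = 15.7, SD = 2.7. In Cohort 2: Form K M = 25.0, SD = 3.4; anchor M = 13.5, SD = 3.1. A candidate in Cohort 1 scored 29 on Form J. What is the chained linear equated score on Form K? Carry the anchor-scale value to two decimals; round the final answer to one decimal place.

29.8

Form J → anchor (Cohort 1): v = (2.7/4.0)(29 − 25.8) + 15.7 = 17.86
anchor → Form K (Cohort 2): y = (3.4/3.1)(17.86 − 13.5) + 25.0 = 29.8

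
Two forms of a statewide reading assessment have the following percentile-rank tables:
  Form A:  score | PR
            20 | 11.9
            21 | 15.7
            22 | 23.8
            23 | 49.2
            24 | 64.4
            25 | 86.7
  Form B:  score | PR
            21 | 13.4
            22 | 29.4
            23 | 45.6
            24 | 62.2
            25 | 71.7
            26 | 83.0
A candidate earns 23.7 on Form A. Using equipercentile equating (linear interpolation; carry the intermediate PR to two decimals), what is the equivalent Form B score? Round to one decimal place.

PR of 23.7 on Form A: 49.2 + (23.7 − 23)/(24 − 23) × (64.4 − 49.2) = 59.84
On Form B, PR 59.84 falls between score 23 (PR 45.6) and 24 (PR 62.2).
Interpolate: 23 + (59.84 − 45.6)/(62.2 − 45.6) × (24 − 23) = 23.9

23.9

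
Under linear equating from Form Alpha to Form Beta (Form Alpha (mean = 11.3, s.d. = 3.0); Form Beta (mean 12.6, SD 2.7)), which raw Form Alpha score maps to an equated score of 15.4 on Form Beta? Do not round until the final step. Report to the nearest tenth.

14.4

Invert y = (SD_Y/SD_X)(x − M_X) + M_Y:
x = (SD_X/SD_Y)(y − M_Y) + M_X = (3.0/2.7)(15.4 − 12.6) + 11.3
x = 1.111111 × 2.800 + 11.3 = 14.4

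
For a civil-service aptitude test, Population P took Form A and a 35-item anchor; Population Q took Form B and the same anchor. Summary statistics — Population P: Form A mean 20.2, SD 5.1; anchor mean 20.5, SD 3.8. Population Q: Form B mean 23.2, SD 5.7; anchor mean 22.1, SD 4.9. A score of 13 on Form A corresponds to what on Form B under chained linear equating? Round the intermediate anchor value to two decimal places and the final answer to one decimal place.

15.1

Form A → anchor (Population P): v = (3.8/5.1)(13 − 20.2) + 20.5 = 15.14
anchor → Form B (Population Q): y = (5.7/4.9)(15.14 − 22.1) + 23.2 = 15.1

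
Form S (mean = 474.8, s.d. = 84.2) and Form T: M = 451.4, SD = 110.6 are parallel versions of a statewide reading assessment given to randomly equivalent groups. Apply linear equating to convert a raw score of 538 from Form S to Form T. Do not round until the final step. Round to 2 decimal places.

Linear equating: y = (SD_Y/SD_X)(x − M_X) + M_Y
y = (110.6/84.2)(538 − 474.8) + 451.4
y = 1.313539 × 63.2 + 451.4 = 83.0157 + 451.4 = 534.42

534.42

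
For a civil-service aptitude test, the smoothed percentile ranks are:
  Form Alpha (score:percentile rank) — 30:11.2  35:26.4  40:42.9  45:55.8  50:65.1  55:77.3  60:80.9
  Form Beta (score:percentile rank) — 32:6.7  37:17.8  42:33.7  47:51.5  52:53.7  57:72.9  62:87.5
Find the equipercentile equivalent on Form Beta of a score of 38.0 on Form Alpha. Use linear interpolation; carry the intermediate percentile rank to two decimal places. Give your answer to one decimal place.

PR of 38.0 on Form Alpha: 26.4 + (38.0 − 35)/(40 − 35) × (42.9 − 26.4) = 36.30
On Form Beta, PR 36.30 falls between score 42 (PR 33.7) and 47 (PR 51.5).
Interpolate: 42 + (36.30 − 33.7)/(51.5 − 33.7) × (47 − 42) = 42.7

42.7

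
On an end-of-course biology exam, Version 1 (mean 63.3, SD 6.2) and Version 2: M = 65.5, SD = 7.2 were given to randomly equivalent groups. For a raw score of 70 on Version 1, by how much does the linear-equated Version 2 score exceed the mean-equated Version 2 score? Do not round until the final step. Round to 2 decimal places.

1.08

Mean-equated: 70 + (65.5 − 63.3) = 72.20
Linear-equated: (7.2/6.2)(70 − 63.3) + 65.5 = 73.281
Difference = 73.281 − 72.20 = 1.08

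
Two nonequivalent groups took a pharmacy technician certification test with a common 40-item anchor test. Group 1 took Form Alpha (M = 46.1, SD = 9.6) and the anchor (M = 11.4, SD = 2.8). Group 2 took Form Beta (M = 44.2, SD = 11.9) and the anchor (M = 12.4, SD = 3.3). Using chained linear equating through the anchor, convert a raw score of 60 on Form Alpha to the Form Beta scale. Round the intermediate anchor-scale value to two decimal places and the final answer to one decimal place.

55.2

Form Alpha → anchor (Group 1): v = (2.8/9.6)(60 − 46.1) + 11.4 = 15.45
anchor → Form Beta (Group 2): y = (11.9/3.3)(15.45 − 12.4) + 44.2 = 55.2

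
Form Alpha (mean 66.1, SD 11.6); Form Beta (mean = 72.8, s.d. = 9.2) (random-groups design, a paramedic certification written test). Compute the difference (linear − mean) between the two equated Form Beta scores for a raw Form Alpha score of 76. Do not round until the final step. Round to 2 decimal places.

-2.05

Mean-equated: 76 + (72.8 − 66.1) = 82.70
Linear-equated: (9.2/11.6)(76 − 66.1) + 72.8 = 80.652
Difference = 80.652 − 82.70 = -2.05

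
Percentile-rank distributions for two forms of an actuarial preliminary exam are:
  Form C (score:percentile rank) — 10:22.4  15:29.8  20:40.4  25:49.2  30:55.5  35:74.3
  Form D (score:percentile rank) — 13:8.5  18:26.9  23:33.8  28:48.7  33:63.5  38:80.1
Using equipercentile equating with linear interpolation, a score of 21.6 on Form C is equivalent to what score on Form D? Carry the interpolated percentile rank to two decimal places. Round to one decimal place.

PR of 21.6 on Form C: 40.4 + (21.6 − 20)/(25 − 20) × (49.2 − 40.4) = 43.22
On Form D, PR 43.22 falls between score 23 (PR 33.8) and 28 (PR 48.7).
Interpolate: 23 + (43.22 − 33.8)/(48.7 − 33.8) × (28 − 23) = 26.2

26.2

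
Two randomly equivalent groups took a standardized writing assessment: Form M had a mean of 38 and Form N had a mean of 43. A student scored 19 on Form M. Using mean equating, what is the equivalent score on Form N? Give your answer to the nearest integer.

24

Mean equating: y = x + (M_Y − M_X) = 19 + (43 − 38) = 24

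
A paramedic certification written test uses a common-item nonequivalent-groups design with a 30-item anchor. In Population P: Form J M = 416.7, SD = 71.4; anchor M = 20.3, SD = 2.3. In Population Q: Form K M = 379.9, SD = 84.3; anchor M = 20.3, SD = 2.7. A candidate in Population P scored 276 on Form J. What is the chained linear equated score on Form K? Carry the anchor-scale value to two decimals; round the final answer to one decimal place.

238.5

Form J → anchor (Population P): v = (2.3/71.4)(276 − 416.7) + 20.3 = 15.77
anchor → Form K (Population Q): y = (84.3/2.7)(15.77 − 20.3) + 379.9 = 238.5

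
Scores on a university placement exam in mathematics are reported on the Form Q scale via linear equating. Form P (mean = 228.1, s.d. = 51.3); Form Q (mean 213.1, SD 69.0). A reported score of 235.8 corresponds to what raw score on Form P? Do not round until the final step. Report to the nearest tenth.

245.0

Invert y = (SD_Y/SD_X)(x − M_X) + M_Y:
x = (SD_X/SD_Y)(y − M_Y) + M_X = (51.3/69.0)(235.8 − 213.1) + 228.1
x = 0.743478 × 22.700 + 228.1 = 245.0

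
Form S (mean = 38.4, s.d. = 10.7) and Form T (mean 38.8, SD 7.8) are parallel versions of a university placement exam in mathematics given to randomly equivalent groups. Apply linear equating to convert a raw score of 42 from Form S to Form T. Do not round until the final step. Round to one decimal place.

41.4

Linear equating: y = (SD_Y/SD_X)(x − M_X) + M_Y
y = (7.8/10.7)(42 − 38.4) + 38.8
y = 0.728972 × 3.6 + 38.8 = 2.6243 + 38.8 = 41.4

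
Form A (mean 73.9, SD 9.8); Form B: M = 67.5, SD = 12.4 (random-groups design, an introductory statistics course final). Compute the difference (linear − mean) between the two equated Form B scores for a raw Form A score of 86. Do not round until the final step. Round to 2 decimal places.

3.21

Mean-equated: 86 + (67.5 − 73.9) = 79.60
Linear-equated: (12.4/9.8)(86 − 73.9) + 67.5 = 82.810
Difference = 82.810 − 79.60 = 3.21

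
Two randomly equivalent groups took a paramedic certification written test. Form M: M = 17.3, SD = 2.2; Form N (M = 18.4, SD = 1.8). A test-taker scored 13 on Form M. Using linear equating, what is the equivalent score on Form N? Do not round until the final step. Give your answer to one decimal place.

14.9

Linear equating: y = (SD_Y/SD_X)(x − M_X) + M_Y
y = (1.8/2.2)(13 − 17.3) + 18.4
y = 0.818182 × -4.3 + 18.4 = -3.5182 + 18.4 = 14.9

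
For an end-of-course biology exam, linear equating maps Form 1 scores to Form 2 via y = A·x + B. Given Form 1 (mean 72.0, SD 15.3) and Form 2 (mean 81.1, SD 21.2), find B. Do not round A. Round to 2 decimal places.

A = SD_Y / SD_X = 21.2 / 15.3 = 1.385621
B = M_Y − A·M_X = 81.1 − 1.385621 × 72.0 = -18.66

-18.66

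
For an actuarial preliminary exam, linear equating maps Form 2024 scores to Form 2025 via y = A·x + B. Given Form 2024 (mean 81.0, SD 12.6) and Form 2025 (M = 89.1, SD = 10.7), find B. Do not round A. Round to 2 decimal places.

A = SD_Y / SD_X = 10.7 / 12.6 = 0.849206
B = M_Y − A·M_X = 89.1 − 0.849206 × 81.0 = 20.31

20.31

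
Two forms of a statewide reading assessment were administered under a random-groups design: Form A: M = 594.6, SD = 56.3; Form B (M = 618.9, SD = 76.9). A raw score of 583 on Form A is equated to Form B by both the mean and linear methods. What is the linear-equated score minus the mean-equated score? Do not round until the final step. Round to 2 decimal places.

-4.24

Mean-equated: 583 + (618.9 − 594.6) = 607.30
Linear-equated: (76.9/56.3)(583 − 594.6) + 618.9 = 603.056
Difference = 603.056 − 607.30 = -4.24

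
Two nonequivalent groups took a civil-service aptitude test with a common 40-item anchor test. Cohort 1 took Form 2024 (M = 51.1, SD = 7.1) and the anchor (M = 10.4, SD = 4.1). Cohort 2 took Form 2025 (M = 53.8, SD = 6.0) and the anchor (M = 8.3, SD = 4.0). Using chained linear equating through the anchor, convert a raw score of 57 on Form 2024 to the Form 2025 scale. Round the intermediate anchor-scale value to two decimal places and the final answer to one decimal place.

Form 2024 → anchor (Cohort 1): v = (4.1/7.1)(57 − 51.1) + 10.4 = 13.81
anchor → Form 2025 (Cohort 2): y = (6.0/4.0)(13.81 − 8.3) + 53.8 = 62.1

62.1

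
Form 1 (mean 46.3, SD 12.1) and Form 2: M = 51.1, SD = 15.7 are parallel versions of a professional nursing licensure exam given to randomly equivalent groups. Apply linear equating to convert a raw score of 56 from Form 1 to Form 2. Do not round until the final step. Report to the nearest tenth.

Linear equating: y = (SD_Y/SD_X)(x − M_X) + M_Y
y = (15.7/12.1)(56 − 46.3) + 51.1
y = 1.297521 × 9.7 + 51.1 = 12.5860 + 51.1 = 63.7

63.7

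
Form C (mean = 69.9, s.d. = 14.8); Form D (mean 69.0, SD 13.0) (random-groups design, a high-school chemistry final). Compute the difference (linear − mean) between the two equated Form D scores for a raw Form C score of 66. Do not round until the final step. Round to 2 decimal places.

Mean-equated: 66 + (69.0 − 69.9) = 65.10
Linear-equated: (13.0/14.8)(66 − 69.9) + 69.0 = 65.574
Difference = 65.574 − 65.10 = 0.47

0.47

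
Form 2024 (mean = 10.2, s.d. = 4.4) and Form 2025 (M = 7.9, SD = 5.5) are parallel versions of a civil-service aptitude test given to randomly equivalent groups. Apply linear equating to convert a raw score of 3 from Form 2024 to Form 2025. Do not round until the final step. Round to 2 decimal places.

-1.10

Linear equating: y = (SD_Y/SD_X)(x − M_X) + M_Y
y = (5.5/4.4)(3 − 10.2) + 7.9
y = 1.250000 × -7.2 + 7.9 = -9.0000 + 7.9 = -1.10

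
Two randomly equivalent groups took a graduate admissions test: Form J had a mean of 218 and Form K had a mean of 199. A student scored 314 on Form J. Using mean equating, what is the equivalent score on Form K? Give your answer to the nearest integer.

Mean equating: y = x + (M_Y − M_X) = 314 + (199 − 218) = 295

295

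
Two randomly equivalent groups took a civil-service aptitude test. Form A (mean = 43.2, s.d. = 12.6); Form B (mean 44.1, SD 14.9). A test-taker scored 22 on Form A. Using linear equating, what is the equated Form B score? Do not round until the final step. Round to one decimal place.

Linear equating: y = (SD_Y/SD_X)(x − M_X) + M_Y
y = (14.9/12.6)(22 − 43.2) + 44.1
y = 1.182540 × -21.2 + 44.1 = -25.0698 + 44.1 = 19.0

19.0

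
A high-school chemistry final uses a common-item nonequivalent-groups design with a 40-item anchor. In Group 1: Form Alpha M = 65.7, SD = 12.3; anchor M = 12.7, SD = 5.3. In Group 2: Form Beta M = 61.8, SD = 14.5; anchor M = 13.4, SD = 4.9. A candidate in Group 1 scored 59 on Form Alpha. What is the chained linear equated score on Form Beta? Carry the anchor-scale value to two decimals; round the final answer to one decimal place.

51.2

Form Alpha → anchor (Group 1): v = (5.3/12.3)(59 − 65.7) + 12.7 = 9.81
anchor → Form Beta (Group 2): y = (14.5/4.9)(9.81 − 13.4) + 61.8 = 51.2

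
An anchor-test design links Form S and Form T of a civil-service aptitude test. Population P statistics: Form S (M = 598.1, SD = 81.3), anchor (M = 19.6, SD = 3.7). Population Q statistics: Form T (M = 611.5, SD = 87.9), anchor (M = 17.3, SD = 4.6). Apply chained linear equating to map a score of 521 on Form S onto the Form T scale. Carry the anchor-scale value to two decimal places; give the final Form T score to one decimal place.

Form S → anchor (Population P): v = (3.7/81.3)(521 − 598.1) + 19.6 = 16.09
anchor → Form T (Population Q): y = (87.9/4.6)(16.09 − 17.3) + 611.5 = 588.4

588.4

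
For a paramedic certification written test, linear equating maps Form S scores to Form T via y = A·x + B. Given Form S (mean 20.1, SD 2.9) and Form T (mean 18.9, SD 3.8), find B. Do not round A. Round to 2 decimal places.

A = SD_Y / SD_X = 3.8 / 2.9 = 1.310345
B = M_Y − A·M_X = 18.9 − 1.310345 × 20.1 = -7.44

-7.44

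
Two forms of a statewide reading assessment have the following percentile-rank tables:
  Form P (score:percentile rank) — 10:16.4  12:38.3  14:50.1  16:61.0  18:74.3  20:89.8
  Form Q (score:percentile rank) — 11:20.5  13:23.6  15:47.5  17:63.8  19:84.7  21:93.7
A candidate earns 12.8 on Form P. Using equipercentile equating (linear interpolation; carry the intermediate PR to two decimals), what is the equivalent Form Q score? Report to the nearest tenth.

14.6

PR of 12.8 on Form P: 38.3 + (12.8 − 12)/(14 − 12) × (50.1 − 38.3) = 43.02
On Form Q, PR 43.02 falls between score 13 (PR 23.6) and 15 (PR 47.5).
Interpolate: 13 + (43.02 − 23.6)/(47.5 − 23.6) × (15 − 13) = 14.6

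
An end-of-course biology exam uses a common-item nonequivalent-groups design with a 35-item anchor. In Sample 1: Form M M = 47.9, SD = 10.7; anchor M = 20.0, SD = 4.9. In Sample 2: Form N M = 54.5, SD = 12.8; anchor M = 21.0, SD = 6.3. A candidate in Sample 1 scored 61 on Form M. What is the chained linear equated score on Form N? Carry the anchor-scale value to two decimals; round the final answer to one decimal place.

Form M → anchor (Sample 1): v = (4.9/10.7)(61 − 47.9) + 20.0 = 26.00
anchor → Form N (Sample 2): y = (12.8/6.3)(26.00 − 21.0) + 54.5 = 64.7

64.7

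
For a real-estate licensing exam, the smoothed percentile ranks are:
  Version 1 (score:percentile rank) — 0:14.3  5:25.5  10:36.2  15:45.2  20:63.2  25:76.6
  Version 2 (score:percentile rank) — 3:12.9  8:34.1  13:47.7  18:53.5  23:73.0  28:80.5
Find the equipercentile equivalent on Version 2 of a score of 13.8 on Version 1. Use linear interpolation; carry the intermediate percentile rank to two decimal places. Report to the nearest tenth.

PR of 13.8 on Version 1: 36.2 + (13.8 − 10)/(15 − 10) × (45.2 − 36.2) = 43.04
On Version 2, PR 43.04 falls between score 8 (PR 34.1) and 13 (PR 47.7).
Interpolate: 8 + (43.04 − 34.1)/(47.7 − 34.1) × (13 − 8) = 11.3

11.3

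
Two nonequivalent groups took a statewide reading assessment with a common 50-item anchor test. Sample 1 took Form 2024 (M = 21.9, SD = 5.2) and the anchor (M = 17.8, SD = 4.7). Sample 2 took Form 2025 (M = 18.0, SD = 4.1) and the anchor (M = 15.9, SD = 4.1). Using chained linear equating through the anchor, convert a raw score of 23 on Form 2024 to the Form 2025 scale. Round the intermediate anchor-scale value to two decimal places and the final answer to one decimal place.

20.9

Form 2024 → anchor (Sample 1): v = (4.7/5.2)(23 − 21.9) + 17.8 = 18.79
anchor → Form 2025 (Sample 2): y = (4.1/4.1)(18.79 − 15.9) + 18.0 = 20.9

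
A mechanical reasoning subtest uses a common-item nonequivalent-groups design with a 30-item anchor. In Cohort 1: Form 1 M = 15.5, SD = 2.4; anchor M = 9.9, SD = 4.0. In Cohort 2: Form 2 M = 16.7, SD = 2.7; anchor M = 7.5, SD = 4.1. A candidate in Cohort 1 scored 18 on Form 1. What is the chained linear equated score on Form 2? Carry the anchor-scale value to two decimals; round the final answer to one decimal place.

21.0

Form 1 → anchor (Cohort 1): v = (4.0/2.4)(18 − 15.5) + 9.9 = 14.07
anchor → Form 2 (Cohort 2): y = (2.7/4.1)(14.07 − 7.5) + 16.7 = 21.0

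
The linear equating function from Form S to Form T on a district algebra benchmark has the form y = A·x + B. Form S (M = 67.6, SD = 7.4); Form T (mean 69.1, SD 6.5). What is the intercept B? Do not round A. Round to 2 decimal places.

9.72

A = SD_Y / SD_X = 6.5 / 7.4 = 0.878378
B = M_Y − A·M_X = 69.1 − 0.878378 × 67.6 = 9.72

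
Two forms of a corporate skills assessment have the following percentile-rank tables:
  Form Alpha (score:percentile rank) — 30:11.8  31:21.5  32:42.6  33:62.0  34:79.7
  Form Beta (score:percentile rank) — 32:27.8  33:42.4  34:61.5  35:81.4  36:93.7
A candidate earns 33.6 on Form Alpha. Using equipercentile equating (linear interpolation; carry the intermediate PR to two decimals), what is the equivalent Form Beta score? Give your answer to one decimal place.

PR of 33.6 on Form Alpha: 62.0 + (33.6 − 33)/(34 − 33) × (79.7 − 62.0) = 72.62
On Form Beta, PR 72.62 falls between score 34 (PR 61.5) and 35 (PR 81.4).
Interpolate: 34 + (72.62 − 61.5)/(81.4 − 61.5) × (35 − 34) = 34.6

34.6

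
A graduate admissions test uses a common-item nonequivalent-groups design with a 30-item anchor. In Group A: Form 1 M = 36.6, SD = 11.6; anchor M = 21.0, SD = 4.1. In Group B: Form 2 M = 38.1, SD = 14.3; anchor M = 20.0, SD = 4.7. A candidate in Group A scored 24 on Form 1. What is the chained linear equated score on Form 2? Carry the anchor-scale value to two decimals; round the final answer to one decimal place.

27.6

Form 1 → anchor (Group A): v = (4.1/11.6)(24 − 36.6) + 21.0 = 16.55
anchor → Form 2 (Group B): y = (14.3/4.7)(16.55 − 20.0) + 38.1 = 27.6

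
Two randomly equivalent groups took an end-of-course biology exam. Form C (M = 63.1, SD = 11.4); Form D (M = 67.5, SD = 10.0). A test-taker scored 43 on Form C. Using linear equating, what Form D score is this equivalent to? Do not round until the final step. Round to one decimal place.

Linear equating: y = (SD_Y/SD_X)(x − M_X) + M_Y
y = (10.0/11.4)(43 − 63.1) + 67.5
y = 0.877193 × -20.1 + 67.5 = -17.6316 + 67.5 = 49.9

49.9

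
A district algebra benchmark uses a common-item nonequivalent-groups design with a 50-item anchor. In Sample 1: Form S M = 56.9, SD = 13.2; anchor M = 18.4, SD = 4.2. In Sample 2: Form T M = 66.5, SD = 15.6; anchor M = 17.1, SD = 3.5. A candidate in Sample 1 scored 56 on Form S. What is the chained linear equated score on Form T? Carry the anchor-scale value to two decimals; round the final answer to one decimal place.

Form S → anchor (Sample 1): v = (4.2/13.2)(56 − 56.9) + 18.4 = 18.11
anchor → Form T (Sample 2): y = (15.6/3.5)(18.11 − 17.1) + 66.5 = 71.0

71.0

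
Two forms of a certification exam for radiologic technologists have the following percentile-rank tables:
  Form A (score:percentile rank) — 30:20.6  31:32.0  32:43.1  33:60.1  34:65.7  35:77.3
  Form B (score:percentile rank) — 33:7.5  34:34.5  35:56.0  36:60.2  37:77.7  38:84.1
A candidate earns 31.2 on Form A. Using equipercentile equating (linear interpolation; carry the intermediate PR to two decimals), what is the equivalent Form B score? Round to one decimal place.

PR of 31.2 on Form A: 32.0 + (31.2 − 31)/(32 − 31) × (43.1 − 32.0) = 34.22
On Form B, PR 34.22 falls between score 33 (PR 7.5) and 34 (PR 34.5).
Interpolate: 33 + (34.22 − 7.5)/(34.5 − 7.5) × (34 − 33) = 34.0

34.0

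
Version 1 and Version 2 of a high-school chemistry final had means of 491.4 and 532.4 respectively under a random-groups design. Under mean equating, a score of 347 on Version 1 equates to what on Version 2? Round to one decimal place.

Mean equating: y = x + (M_Y − M_X) = 347 + (532.4 − 491.4) = 388.0

388.0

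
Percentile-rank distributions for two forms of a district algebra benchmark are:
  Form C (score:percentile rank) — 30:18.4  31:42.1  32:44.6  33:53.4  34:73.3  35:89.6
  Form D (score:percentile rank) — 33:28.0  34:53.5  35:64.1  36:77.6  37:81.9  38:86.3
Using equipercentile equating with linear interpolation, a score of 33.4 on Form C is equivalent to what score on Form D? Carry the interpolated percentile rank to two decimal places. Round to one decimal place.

PR of 33.4 on Form C: 53.4 + (33.4 − 33)/(34 − 33) × (73.3 − 53.4) = 61.36
On Form D, PR 61.36 falls between score 34 (PR 53.5) and 35 (PR 64.1).
Interpolate: 34 + (61.36 − 53.5)/(64.1 − 53.5) × (35 − 34) = 34.7

34.7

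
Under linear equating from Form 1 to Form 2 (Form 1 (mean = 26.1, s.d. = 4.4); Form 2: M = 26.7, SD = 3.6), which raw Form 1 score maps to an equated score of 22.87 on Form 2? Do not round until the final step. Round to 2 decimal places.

Invert y = (SD_Y/SD_X)(x − M_X) + M_Y:
x = (SD_X/SD_Y)(y − M_Y) + M_X = (4.4/3.6)(22.87 − 26.7) + 26.1
x = 1.222222 × -3.830 + 26.1 = 21.42

21.42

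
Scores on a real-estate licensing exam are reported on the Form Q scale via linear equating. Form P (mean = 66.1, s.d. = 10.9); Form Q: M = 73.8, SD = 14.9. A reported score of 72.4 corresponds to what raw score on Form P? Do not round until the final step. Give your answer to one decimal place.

65.1

Invert y = (SD_Y/SD_X)(x − M_X) + M_Y:
x = (SD_X/SD_Y)(y − M_Y) + M_X = (10.9/14.9)(72.4 − 73.8) + 66.1
x = 0.731544 × -1.400 + 66.1 = 65.1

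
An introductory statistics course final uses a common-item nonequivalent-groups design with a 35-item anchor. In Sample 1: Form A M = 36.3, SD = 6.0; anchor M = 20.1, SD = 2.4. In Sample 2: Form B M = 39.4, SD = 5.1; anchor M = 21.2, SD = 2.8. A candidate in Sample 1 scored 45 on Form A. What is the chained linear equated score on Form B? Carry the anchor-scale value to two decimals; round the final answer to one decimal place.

43.7

Form A → anchor (Sample 1): v = (2.4/6.0)(45 − 36.3) + 20.1 = 23.58
anchor → Form B (Sample 2): y = (5.1/2.8)(23.58 − 21.2) + 39.4 = 43.7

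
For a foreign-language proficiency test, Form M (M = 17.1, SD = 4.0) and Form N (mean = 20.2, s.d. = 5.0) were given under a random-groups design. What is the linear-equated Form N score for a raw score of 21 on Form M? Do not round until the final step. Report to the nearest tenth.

25.1

Linear equating: y = (SD_Y/SD_X)(x − M_X) + M_Y
y = (5.0/4.0)(21 − 17.1) + 20.2
y = 1.250000 × 3.9 + 20.2 = 4.8750 + 20.2 = 25.1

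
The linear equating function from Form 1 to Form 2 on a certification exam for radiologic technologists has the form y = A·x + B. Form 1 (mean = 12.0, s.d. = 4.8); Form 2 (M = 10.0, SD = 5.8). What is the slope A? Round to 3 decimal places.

1.208

A = SD_Y / SD_X = 5.8 / 4.8 = 1.208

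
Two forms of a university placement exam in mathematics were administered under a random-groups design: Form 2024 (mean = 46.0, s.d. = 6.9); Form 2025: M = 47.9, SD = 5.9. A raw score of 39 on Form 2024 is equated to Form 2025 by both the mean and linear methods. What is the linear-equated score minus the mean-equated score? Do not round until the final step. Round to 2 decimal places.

1.01

Mean-equated: 39 + (47.9 − 46.0) = 40.90
Linear-equated: (5.9/6.9)(39 − 46.0) + 47.9 = 41.914
Difference = 41.914 − 40.90 = 1.01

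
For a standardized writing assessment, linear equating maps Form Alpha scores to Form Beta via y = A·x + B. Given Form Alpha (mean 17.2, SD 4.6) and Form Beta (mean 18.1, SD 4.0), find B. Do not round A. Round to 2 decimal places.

A = SD_Y / SD_X = 4.0 / 4.6 = 0.869565
B = M_Y − A·M_X = 18.1 − 0.869565 × 17.2 = 3.14

3.14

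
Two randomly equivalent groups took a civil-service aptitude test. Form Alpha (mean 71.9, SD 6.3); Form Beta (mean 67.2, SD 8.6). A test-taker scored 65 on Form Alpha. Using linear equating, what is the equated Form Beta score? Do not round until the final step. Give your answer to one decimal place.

57.8

Linear equating: y = (SD_Y/SD_X)(x − M_X) + M_Y
y = (8.6/6.3)(65 − 71.9) + 67.2
y = 1.365079 × -6.9 + 67.2 = -9.4190 + 67.2 = 57.8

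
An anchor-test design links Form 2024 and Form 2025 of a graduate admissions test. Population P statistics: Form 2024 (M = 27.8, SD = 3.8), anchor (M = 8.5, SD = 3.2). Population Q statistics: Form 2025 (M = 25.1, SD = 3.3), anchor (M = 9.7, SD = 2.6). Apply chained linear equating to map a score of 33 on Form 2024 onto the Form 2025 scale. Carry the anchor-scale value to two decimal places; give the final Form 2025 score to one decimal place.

29.1

Form 2024 → anchor (Population P): v = (3.2/3.8)(33 − 27.8) + 8.5 = 12.88
anchor → Form 2025 (Population Q): y = (3.3/2.6)(12.88 − 9.7) + 25.1 = 29.1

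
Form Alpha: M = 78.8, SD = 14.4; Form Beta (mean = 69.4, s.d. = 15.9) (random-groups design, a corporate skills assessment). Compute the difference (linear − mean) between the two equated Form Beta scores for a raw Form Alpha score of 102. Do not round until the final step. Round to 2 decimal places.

Mean-equated: 102 + (69.4 − 78.8) = 92.60
Linear-equated: (15.9/14.4)(102 − 78.8) + 69.4 = 95.017
Difference = 95.017 − 92.60 = 2.42

2.42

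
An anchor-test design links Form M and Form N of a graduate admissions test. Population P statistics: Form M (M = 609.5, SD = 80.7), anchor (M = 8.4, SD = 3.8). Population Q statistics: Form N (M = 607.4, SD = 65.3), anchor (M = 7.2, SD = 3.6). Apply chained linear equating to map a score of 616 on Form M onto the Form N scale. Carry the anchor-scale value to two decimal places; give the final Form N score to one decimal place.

634.8

Form M → anchor (Population P): v = (3.8/80.7)(616 − 609.5) + 8.4 = 8.71
anchor → Form N (Population Q): y = (65.3/3.6)(8.71 − 7.2) + 607.4 = 634.8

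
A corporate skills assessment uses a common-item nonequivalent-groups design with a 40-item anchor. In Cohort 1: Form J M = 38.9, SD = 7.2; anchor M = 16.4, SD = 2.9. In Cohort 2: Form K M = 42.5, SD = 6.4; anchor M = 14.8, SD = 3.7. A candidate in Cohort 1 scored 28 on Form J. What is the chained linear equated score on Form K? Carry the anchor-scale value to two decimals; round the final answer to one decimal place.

Form J → anchor (Cohort 1): v = (2.9/7.2)(28 − 38.9) + 16.4 = 12.01
anchor → Form K (Cohort 2): y = (6.4/3.7)(12.01 − 14.8) + 42.5 = 37.7

37.7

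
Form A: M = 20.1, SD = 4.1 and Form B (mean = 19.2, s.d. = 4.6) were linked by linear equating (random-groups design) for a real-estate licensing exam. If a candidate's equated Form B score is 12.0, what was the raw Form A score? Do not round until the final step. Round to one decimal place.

Invert y = (SD_Y/SD_X)(x − M_X) + M_Y:
x = (SD_X/SD_Y)(y − M_Y) + M_X = (4.1/4.6)(12.0 − 19.2) + 20.1
x = 0.891304 × -7.200 + 20.1 = 13.7

13.7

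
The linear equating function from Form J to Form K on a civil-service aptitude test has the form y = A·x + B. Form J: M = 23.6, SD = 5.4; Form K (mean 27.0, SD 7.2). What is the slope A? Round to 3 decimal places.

1.333

A = SD_Y / SD_X = 7.2 / 5.4 = 1.333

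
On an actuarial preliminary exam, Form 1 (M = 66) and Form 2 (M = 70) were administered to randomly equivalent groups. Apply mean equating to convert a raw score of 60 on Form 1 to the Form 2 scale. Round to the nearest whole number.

Mean equating: y = x + (M_Y − M_X) = 60 + (70 − 66) = 64

64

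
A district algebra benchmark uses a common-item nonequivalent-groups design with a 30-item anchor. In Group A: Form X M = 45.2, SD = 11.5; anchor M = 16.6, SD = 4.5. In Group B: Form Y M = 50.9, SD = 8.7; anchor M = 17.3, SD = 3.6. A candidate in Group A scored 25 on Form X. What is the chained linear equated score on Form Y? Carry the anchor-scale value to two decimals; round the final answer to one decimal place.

30.1

Form X → anchor (Group A): v = (4.5/11.5)(25 − 45.2) + 16.6 = 8.70
anchor → Form Y (Group B): y = (8.7/3.6)(8.70 − 17.3) + 50.9 = 30.1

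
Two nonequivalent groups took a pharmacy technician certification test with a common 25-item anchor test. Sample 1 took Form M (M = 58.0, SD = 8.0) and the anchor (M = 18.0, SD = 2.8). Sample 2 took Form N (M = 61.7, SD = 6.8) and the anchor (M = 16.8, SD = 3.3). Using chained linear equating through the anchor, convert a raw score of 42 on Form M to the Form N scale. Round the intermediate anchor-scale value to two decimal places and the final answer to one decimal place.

Form M → anchor (Sample 1): v = (2.8/8.0)(42 − 58.0) + 18.0 = 12.40
anchor → Form N (Sample 2): y = (6.8/3.3)(12.40 − 16.8) + 61.7 = 52.6

52.6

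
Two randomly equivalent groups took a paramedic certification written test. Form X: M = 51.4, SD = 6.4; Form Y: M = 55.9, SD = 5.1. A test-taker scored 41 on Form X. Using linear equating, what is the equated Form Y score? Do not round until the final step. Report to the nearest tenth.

Linear equating: y = (SD_Y/SD_X)(x − M_X) + M_Y
y = (5.1/6.4)(41 − 51.4) + 55.9
y = 0.796875 × -10.4 + 55.9 = -8.2875 + 55.9 = 47.6

47.6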